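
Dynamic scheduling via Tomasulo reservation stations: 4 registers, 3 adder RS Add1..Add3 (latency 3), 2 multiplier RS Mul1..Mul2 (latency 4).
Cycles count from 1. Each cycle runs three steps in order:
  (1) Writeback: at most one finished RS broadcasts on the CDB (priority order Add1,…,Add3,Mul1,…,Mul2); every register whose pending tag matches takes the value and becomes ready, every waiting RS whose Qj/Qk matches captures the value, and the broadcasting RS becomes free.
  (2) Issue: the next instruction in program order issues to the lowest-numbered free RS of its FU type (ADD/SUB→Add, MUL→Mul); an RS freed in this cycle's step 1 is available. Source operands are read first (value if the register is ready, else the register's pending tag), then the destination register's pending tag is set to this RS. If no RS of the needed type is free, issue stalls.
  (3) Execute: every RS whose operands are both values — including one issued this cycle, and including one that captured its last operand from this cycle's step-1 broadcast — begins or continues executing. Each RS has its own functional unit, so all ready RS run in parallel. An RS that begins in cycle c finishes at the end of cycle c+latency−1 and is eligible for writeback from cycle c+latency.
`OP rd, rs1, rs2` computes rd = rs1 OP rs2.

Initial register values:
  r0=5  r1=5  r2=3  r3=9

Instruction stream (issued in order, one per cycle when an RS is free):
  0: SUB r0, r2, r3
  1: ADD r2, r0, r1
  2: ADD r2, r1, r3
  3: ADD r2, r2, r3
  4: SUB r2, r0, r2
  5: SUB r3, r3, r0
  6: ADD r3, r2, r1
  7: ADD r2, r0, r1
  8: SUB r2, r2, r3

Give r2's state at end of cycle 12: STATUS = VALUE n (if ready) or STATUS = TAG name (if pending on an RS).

STATUS = TAG Add3

cycle 1: issue SUB r0<-Add1 // r0:Add1,r1:5,r2:3,r3:9
cycle 2: issue ADD r2<-Add2 // r0:Add1,r1:5,r2:Add2,r3:9
cycle 3: issue ADD r2<-Add3 // r0:Add1,r1:5,r2:Add3,r3:9
cycle 4: CDB Add1=-6; issue ADD r2<-Add1 // r0:-6,r1:5,r2:Add1,r3:9
cycle 5: stall // r0:-6,r1:5,r2:Add1,r3:9
cycle 6: CDB Add3=14; issue SUB r2<-Add3 // r0:-6,r1:5,r2:Add3,r3:9
cycle 7: CDB Add2=-1; issue SUB r3<-Add2 // r0:-6,r1:5,r2:Add3,r3:Add2
cycle 8: stall // r0:-6,r1:5,r2:Add3,r3:Add2
cycle 9: CDB Add1=23; issue ADD r3<-Add1 // r0:-6,r1:5,r2:Add3,r3:Add1
cycle 10: CDB Add2=15; issue ADD r2<-Add2 // r0:-6,r1:5,r2:Add2,r3:Add1
cycle 11: stall // r0:-6,r1:5,r2:Add2,r3:Add1
cycle 12: CDB Add3=-29; issue SUB r2<-Add3 // r0:-6,r1:5,r2:Add3,r3:Add1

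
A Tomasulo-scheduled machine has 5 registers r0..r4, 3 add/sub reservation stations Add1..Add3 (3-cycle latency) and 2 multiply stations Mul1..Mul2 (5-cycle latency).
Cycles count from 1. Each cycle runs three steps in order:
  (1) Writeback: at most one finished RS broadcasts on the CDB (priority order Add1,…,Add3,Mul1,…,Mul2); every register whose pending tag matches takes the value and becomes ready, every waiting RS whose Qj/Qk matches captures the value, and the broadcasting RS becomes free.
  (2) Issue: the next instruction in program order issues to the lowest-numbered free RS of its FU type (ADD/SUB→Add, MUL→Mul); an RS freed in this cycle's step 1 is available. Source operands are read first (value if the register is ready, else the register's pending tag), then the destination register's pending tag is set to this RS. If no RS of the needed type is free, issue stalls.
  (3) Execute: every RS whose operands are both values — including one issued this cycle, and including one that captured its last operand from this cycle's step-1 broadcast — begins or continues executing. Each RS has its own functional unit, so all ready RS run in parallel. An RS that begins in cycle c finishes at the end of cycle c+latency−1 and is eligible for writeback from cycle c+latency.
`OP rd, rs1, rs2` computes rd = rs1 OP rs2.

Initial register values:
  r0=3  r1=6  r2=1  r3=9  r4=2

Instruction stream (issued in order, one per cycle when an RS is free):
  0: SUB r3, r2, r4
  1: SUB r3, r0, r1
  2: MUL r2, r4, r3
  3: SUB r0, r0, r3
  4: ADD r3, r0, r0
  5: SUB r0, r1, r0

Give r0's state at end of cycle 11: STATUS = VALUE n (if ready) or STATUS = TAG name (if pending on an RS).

  c1: issue SUB r3<-Add1  regs: r0:3,r1:6,r2:1,r3:Add1,r4:2
  c2: issue SUB r3<-Add2  regs: r0:3,r1:6,r2:1,r3:Add2,r4:2
  c3: issue MUL r2<-Mul1  regs: r0:3,r1:6,r2:Mul1,r3:Add2,r4:2
  c4: CDB Add1=-1; issue SUB r0<-Add1  regs: r0:Add1,r1:6,r2:Mul1,r3:Add2,r4:2
  c5: CDB Add2=-3; issue ADD r3<-Add2  regs: r0:Add1,r1:6,r2:Mul1,r3:Add2,r4:2
  c6: issue SUB r0<-Add3  regs: r0:Add3,r1:6,r2:Mul1,r3:Add2,r4:2
  c7: -  regs: r0:Add3,r1:6,r2:Mul1,r3:Add2,r4:2
  c8: CDB Add1=6  regs: r0:Add3,r1:6,r2:Mul1,r3:Add2,r4:2
  c9: -  regs: r0:Add3,r1:6,r2:Mul1,r3:Add2,r4:2
  c10: CDB Mul1=-6  regs: r0:Add3,r1:6,r2:-6,r3:Add2,r4:2
  c11: CDB Add2=12  regs: r0:Add3,r1:6,r2:-6,r3:12,r4:2

STATUS = TAG Add3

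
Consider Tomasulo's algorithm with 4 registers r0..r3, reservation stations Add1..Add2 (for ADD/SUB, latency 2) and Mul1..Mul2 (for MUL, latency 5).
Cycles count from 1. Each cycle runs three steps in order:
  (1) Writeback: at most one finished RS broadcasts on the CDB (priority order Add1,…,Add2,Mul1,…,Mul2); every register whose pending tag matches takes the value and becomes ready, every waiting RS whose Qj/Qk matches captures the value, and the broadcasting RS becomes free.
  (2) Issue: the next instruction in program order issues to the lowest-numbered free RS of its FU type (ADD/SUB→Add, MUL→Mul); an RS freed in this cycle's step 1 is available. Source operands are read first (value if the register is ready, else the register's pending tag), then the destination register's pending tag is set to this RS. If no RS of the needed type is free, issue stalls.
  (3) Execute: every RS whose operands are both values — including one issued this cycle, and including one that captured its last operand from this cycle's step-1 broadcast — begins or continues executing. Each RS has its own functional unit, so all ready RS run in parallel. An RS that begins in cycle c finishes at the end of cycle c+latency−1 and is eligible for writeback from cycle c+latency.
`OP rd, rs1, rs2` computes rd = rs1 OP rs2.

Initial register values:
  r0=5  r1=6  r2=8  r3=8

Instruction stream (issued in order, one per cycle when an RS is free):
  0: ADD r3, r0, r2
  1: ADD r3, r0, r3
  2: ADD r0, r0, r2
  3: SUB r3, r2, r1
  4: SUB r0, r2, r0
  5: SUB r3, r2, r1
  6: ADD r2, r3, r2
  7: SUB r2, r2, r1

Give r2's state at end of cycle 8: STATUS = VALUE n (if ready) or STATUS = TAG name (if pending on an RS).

cycle 1: issue ADD r3<-Add1 // r0:5,r1:6,r2:8,r3:Add1
cycle 2: issue ADD r3<-Add2 // r0:5,r1:6,r2:8,r3:Add2
cycle 3: CDB Add1=13; issue ADD r0<-Add1 // r0:Add1,r1:6,r2:8,r3:Add2
cycle 4: stall // r0:Add1,r1:6,r2:8,r3:Add2
cycle 5: CDB Add1=13; issue SUB r3<-Add1 // r0:13,r1:6,r2:8,r3:Add1
cycle 6: CDB Add2=18; issue SUB r0<-Add2 // r0:Add2,r1:6,r2:8,r3:Add1
cycle 7: CDB Add1=2; issue SUB r3<-Add1 // r0:Add2,r1:6,r2:8,r3:Add1
cycle 8: CDB Add2=-5; issue ADD r2<-Add2 // r0:-5,r1:6,r2:Add2,r3:Add1

STATUS = TAG Add2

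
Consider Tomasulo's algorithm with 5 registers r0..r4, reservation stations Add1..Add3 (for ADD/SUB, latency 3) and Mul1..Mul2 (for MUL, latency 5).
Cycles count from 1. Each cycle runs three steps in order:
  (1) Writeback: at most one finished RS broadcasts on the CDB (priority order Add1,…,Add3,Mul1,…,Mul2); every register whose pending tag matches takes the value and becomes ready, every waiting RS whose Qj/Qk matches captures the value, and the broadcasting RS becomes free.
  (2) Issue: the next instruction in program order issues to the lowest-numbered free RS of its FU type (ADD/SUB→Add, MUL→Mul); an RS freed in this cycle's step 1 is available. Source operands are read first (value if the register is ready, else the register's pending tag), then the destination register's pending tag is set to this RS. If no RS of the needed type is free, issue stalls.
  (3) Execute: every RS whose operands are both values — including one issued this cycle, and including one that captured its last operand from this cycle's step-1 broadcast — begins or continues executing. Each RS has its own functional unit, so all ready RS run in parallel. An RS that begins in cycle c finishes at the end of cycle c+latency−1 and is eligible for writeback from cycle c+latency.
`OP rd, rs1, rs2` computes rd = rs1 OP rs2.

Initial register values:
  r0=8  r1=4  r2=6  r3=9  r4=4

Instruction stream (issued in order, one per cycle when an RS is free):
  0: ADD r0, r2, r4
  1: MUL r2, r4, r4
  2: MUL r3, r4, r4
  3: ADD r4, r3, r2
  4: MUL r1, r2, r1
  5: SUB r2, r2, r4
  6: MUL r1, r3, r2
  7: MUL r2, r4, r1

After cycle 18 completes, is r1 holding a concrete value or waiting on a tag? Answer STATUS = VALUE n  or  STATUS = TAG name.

STATUS = TAG Mul2

cycle 1: issue ADD r0<-Add1 // r0:Add1,r1:4,r2:6,r3:9,r4:4
cycle 2: issue MUL r2<-Mul1 // r0:Add1,r1:4,r2:Mul1,r3:9,r4:4
cycle 3: issue MUL r3<-Mul2 // r0:Add1,r1:4,r2:Mul1,r3:Mul2,r4:4
cycle 4: CDB Add1=10; issue ADD r4<-Add1 // r0:10,r1:4,r2:Mul1,r3:Mul2,r4:Add1
cycle 5: stall // r0:10,r1:4,r2:Mul1,r3:Mul2,r4:Add1
cycle 6: stall // r0:10,r1:4,r2:Mul1,r3:Mul2,r4:Add1
cycle 7: CDB Mul1=16; issue MUL r1<-Mul1 // r0:10,r1:Mul1,r2:16,r3:Mul2,r4:Add1
cycle 8: CDB Mul2=16; issue SUB r2<-Add2 // r0:10,r1:Mul1,r2:Add2,r3:16,r4:Add1
cycle 9: issue MUL r1<-Mul2 // r0:10,r1:Mul2,r2:Add2,r3:16,r4:Add1
cycle 10: stall // r0:10,r1:Mul2,r2:Add2,r3:16,r4:Add1
cycle 11: CDB Add1=32; stall // r0:10,r1:Mul2,r2:Add2,r3:16,r4:32
cycle 12: CDB Mul1=64; issue MUL r2<-Mul1 // r0:10,r1:Mul2,r2:Mul1,r3:16,r4:32
cycle 13: - // r0:10,r1:Mul2,r2:Mul1,r3:16,r4:32
cycle 14: CDB Add2=-16 // r0:10,r1:Mul2,r2:Mul1,r3:16,r4:32
cycle 15: - // r0:10,r1:Mul2,r2:Mul1,r3:16,r4:32
cycle 16: - // r0:10,r1:Mul2,r2:Mul1,r3:16,r4:32
cycle 17: - // r0:10,r1:Mul2,r2:Mul1,r3:16,r4:32
cycle 18: - // r0:10,r1:Mul2,r2:Mul1,r3:16,r4:32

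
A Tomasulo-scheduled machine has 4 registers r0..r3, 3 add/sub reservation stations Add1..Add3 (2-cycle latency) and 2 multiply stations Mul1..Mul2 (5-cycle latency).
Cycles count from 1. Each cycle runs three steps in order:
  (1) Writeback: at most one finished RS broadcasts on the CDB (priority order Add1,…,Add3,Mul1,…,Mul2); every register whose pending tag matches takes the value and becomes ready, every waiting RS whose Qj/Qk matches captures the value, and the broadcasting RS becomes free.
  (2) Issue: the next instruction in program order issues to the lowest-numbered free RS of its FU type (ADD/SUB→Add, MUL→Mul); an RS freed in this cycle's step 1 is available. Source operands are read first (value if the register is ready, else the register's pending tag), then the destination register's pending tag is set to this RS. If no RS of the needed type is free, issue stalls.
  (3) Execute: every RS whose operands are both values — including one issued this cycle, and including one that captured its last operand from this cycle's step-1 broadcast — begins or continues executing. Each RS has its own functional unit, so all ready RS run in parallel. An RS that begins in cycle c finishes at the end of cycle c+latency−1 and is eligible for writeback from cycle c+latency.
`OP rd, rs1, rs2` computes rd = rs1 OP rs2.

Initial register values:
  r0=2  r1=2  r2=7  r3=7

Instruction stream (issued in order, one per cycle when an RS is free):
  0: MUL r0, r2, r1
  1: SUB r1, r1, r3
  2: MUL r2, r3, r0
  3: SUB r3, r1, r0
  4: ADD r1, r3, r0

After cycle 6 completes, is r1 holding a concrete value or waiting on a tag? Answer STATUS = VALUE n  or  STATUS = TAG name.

  c1: issue MUL r0<-Mul1  regs: r0:Mul1,r1:2,r2:7,r3:7
  c2: issue SUB r1<-Add1  regs: r0:Mul1,r1:Add1,r2:7,r3:7
  c3: issue MUL r2<-Mul2  regs: r0:Mul1,r1:Add1,r2:Mul2,r3:7
  c4: CDB Add1=-5; issue SUB r3<-Add1  regs: r0:Mul1,r1:-5,r2:Mul2,r3:Add1
  c5: issue ADD r1<-Add2  regs: r0:Mul1,r1:Add2,r2:Mul2,r3:Add1
  c6: CDB Mul1=14  regs: r0:14,r1:Add2,r2:Mul2,r3:Add1

STATUS = TAG Add2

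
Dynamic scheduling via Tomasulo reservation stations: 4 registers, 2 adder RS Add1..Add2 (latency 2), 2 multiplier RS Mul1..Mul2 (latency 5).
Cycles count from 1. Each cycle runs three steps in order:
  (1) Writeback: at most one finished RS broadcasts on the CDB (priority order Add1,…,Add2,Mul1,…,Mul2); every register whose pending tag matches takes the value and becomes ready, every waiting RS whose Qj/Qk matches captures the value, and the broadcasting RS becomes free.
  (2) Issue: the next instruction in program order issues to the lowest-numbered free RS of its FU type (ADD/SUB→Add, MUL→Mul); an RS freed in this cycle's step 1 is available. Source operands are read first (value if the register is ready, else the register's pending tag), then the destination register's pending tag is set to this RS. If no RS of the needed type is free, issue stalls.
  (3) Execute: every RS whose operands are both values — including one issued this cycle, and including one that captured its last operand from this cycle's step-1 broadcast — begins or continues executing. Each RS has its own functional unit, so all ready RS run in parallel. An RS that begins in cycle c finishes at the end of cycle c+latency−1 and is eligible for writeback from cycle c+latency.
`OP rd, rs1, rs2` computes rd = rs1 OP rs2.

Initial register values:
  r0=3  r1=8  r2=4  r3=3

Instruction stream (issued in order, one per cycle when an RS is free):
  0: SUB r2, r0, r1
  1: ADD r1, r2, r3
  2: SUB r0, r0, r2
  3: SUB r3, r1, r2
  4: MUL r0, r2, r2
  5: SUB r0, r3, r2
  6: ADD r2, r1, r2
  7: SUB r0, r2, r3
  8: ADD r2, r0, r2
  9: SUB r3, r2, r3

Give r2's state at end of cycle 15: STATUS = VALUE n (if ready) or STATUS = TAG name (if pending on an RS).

c1: issue SUB r2<-Add1 | r0:3,r1:8,r2:Add1,r3:3
c2: issue ADD r1<-Add2 | r0:3,r1:Add2,r2:Add1,r3:3
c3: CDB Add1=-5; issue SUB r0<-Add1 | r0:Add1,r1:Add2,r2:-5,r3:3
c4: stall | r0:Add1,r1:Add2,r2:-5,r3:3
c5: CDB Add1=8; issue SUB r3<-Add1 | r0:8,r1:Add2,r2:-5,r3:Add1
c6: CDB Add2=-2; issue MUL r0<-Mul1 | r0:Mul1,r1:-2,r2:-5,r3:Add1
c7: issue SUB r0<-Add2 | r0:Add2,r1:-2,r2:-5,r3:Add1
c8: CDB Add1=3; issue ADD r2<-Add1 | r0:Add2,r1:-2,r2:Add1,r3:3
c9: stall | r0:Add2,r1:-2,r2:Add1,r3:3
c10: CDB Add1=-7; issue SUB r0<-Add1 | r0:Add1,r1:-2,r2:-7,r3:3
c11: CDB Add2=8; issue ADD r2<-Add2 | r0:Add1,r1:-2,r2:Add2,r3:3
c12: CDB Add1=-10; issue SUB r3<-Add1 | r0:-10,r1:-2,r2:Add2,r3:Add1
c13: CDB Mul1=25 | r0:-10,r1:-2,r2:Add2,r3:Add1
c14: CDB Add2=-17 | r0:-10,r1:-2,r2:-17,r3:Add1
c15: - | r0:-10,r1:-2,r2:-17,r3:Add1

STATUS = VALUE -17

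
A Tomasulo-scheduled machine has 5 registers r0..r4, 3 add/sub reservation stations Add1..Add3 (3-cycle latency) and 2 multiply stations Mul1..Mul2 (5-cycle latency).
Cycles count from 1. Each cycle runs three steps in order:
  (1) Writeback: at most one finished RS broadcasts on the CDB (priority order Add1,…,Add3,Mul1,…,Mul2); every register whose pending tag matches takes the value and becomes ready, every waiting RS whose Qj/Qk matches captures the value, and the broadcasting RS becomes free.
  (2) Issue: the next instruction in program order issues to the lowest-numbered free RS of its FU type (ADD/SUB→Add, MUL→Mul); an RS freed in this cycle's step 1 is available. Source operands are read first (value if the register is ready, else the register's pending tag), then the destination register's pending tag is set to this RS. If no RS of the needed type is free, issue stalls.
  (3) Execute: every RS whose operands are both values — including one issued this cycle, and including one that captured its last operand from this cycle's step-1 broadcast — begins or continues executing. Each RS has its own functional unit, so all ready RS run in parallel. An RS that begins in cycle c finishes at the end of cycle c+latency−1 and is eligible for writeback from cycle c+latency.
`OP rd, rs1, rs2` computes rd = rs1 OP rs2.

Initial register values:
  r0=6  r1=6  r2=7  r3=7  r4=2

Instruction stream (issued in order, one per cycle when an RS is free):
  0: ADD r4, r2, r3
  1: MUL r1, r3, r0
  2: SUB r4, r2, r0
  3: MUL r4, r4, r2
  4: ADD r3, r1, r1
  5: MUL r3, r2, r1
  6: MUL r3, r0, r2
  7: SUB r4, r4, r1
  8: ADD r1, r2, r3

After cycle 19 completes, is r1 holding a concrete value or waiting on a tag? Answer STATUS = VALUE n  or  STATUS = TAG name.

STATUS = VALUE 49

  c1: issue ADD r4<-Add1  regs: r0:6,r1:6,r2:7,r3:7,r4:Add1
  c2: issue MUL r1<-Mul1  regs: r0:6,r1:Mul1,r2:7,r3:7,r4:Add1
  c3: issue SUB r4<-Add2  regs: r0:6,r1:Mul1,r2:7,r3:7,r4:Add2
  c4: CDB Add1=14; issue MUL r4<-Mul2  regs: r0:6,r1:Mul1,r2:7,r3:7,r4:Mul2
  c5: issue ADD r3<-Add1  regs: r0:6,r1:Mul1,r2:7,r3:Add1,r4:Mul2
  c6: CDB Add2=1; stall  regs: r0:6,r1:Mul1,r2:7,r3:Add1,r4:Mul2
  c7: CDB Mul1=42; issue MUL r3<-Mul1  regs: r0:6,r1:42,r2:7,r3:Mul1,r4:Mul2
  c8: stall  regs: r0:6,r1:42,r2:7,r3:Mul1,r4:Mul2
  c9: stall  regs: r0:6,r1:42,r2:7,r3:Mul1,r4:Mul2
  c10: CDB Add1=84; stall  regs: r0:6,r1:42,r2:7,r3:Mul1,r4:Mul2
  c11: CDB Mul2=7; issue MUL r3<-Mul2  regs: r0:6,r1:42,r2:7,r3:Mul2,r4:7
  c12: CDB Mul1=294; issue SUB r4<-Add1  regs: r0:6,r1:42,r2:7,r3:Mul2,r4:Add1
  c13: issue ADD r1<-Add2  regs: r0:6,r1:Add2,r2:7,r3:Mul2,r4:Add1
  c14: -  regs: r0:6,r1:Add2,r2:7,r3:Mul2,r4:Add1
  c15: CDB Add1=-35  regs: r0:6,r1:Add2,r2:7,r3:Mul2,r4:-35
  c16: CDB Mul2=42  regs: r0:6,r1:Add2,r2:7,r3:42,r4:-35
  c17: -  regs: r0:6,r1:Add2,r2:7,r3:42,r4:-35
  c18: -  regs: r0:6,r1:Add2,r2:7,r3:42,r4:-35
  c19: CDB Add2=49  regs: r0:6,r1:49,r2:7,r3:42,r4:-35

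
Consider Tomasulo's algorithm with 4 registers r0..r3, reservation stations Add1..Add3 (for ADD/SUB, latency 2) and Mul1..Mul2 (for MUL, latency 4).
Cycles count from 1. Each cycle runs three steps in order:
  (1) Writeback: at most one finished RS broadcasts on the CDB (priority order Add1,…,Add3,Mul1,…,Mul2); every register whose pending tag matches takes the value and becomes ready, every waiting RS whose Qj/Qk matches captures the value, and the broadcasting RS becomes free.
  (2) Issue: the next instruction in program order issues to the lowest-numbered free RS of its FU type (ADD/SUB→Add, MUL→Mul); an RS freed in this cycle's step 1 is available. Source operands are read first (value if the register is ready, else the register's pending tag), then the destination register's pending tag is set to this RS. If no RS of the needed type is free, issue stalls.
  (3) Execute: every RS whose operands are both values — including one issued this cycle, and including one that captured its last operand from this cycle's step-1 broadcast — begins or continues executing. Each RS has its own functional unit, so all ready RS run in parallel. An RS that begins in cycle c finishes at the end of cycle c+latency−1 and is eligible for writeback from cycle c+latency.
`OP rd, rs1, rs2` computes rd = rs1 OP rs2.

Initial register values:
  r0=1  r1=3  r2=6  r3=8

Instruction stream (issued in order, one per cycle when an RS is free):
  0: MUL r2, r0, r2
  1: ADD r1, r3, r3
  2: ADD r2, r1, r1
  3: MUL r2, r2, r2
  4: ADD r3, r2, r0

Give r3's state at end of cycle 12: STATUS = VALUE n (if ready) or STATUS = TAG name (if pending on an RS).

STATUS = VALUE 1025

cycle 1: issue MUL r2<-Mul1 // r0:1,r1:3,r2:Mul1,r3:8
cycle 2: issue ADD r1<-Add1 // r0:1,r1:Add1,r2:Mul1,r3:8
cycle 3: issue ADD r2<-Add2 // r0:1,r1:Add1,r2:Add2,r3:8
cycle 4: CDB Add1=16; issue MUL r2<-Mul2 // r0:1,r1:16,r2:Mul2,r3:8
cycle 5: CDB Mul1=6; issue ADD r3<-Add1 // r0:1,r1:16,r2:Mul2,r3:Add1
cycle 6: CDB Add2=32 // r0:1,r1:16,r2:Mul2,r3:Add1
cycle 7: - // r0:1,r1:16,r2:Mul2,r3:Add1
cycle 8: - // r0:1,r1:16,r2:Mul2,r3:Add1
cycle 9: - // r0:1,r1:16,r2:Mul2,r3:Add1
cycle 10: CDB Mul2=1024 // r0:1,r1:16,r2:1024,r3:Add1
cycle 11: - // r0:1,r1:16,r2:1024,r3:Add1
cycle 12: CDB Add1=1025 // r0:1,r1:16,r2:1024,r3:1025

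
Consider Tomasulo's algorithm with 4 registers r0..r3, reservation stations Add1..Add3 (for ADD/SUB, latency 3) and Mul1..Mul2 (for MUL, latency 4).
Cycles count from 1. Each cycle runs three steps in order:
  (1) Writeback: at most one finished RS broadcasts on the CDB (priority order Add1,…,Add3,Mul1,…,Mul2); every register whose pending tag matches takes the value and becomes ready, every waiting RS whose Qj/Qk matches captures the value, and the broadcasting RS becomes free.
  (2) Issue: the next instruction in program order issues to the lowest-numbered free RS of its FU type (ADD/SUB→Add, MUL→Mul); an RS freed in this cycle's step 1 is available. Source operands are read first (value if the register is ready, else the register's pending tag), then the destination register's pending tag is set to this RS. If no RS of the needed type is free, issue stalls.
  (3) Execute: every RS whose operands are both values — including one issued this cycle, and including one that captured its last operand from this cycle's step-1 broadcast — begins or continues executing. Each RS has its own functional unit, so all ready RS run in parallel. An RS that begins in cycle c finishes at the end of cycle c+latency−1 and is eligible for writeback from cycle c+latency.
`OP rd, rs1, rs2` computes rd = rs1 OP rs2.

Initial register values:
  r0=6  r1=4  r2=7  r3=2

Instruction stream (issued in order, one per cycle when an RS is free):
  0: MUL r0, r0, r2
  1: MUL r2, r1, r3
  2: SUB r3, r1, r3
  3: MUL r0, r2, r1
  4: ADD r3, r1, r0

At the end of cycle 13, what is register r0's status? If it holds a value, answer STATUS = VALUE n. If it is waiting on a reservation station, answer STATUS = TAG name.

STATUS = VALUE 32

c1: issue MUL r0<-Mul1 | r0:Mul1,r1:4,r2:7,r3:2
c2: issue MUL r2<-Mul2 | r0:Mul1,r1:4,r2:Mul2,r3:2
c3: issue SUB r3<-Add1 | r0:Mul1,r1:4,r2:Mul2,r3:Add1
c4: stall | r0:Mul1,r1:4,r2:Mul2,r3:Add1
c5: CDB Mul1=42; issue MUL r0<-Mul1 | r0:Mul1,r1:4,r2:Mul2,r3:Add1
c6: CDB Add1=2; issue ADD r3<-Add1 | r0:Mul1,r1:4,r2:Mul2,r3:Add1
c7: CDB Mul2=8 | r0:Mul1,r1:4,r2:8,r3:Add1
c8: - | r0:Mul1,r1:4,r2:8,r3:Add1
c9: - | r0:Mul1,r1:4,r2:8,r3:Add1
c10: - | r0:Mul1,r1:4,r2:8,r3:Add1
c11: CDB Mul1=32 | r0:32,r1:4,r2:8,r3:Add1
c12: - | r0:32,r1:4,r2:8,r3:Add1
c13: - | r0:32,r1:4,r2:8,r3:Add1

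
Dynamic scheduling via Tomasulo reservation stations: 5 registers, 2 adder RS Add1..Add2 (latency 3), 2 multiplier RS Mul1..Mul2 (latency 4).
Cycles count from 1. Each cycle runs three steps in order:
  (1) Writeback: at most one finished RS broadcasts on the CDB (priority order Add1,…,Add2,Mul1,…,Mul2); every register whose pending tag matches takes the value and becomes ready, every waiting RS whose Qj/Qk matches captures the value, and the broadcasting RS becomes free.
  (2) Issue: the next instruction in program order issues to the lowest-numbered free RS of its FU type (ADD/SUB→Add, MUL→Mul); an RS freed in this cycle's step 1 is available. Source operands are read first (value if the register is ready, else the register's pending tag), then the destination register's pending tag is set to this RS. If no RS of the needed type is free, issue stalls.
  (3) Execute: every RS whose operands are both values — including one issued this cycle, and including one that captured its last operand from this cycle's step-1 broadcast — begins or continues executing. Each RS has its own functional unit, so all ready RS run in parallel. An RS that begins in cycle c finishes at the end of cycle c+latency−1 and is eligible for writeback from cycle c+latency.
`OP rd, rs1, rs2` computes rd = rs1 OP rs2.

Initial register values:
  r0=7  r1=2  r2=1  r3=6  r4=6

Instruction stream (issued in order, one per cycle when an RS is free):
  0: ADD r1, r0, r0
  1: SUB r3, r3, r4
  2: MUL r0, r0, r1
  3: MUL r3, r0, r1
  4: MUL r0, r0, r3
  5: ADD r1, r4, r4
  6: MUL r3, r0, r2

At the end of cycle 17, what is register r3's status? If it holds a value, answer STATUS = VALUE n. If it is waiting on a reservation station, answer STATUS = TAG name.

  c1: issue ADD r1<-Add1  regs: r0:7,r1:Add1,r2:1,r3:6,r4:6
  c2: issue SUB r3<-Add2  regs: r0:7,r1:Add1,r2:1,r3:Add2,r4:6
  c3: issue MUL r0<-Mul1  regs: r0:Mul1,r1:Add1,r2:1,r3:Add2,r4:6
  c4: CDB Add1=14; issue MUL r3<-Mul2  regs: r0:Mul1,r1:14,r2:1,r3:Mul2,r4:6
  c5: CDB Add2=0; stall  regs: r0:Mul1,r1:14,r2:1,r3:Mul2,r4:6
  c6: stall  regs: r0:Mul1,r1:14,r2:1,r3:Mul2,r4:6
  c7: stall  regs: r0:Mul1,r1:14,r2:1,r3:Mul2,r4:6
  c8: CDB Mul1=98; issue MUL r0<-Mul1  regs: r0:Mul1,r1:14,r2:1,r3:Mul2,r4:6
  c9: issue ADD r1<-Add1  regs: r0:Mul1,r1:Add1,r2:1,r3:Mul2,r4:6
  c10: stall  regs: r0:Mul1,r1:Add1,r2:1,r3:Mul2,r4:6
  c11: stall  regs: r0:Mul1,r1:Add1,r2:1,r3:Mul2,r4:6
  c12: CDB Add1=12; stall  regs: r0:Mul1,r1:12,r2:1,r3:Mul2,r4:6
  c13: CDB Mul2=1372; issue MUL r3<-Mul2  regs: r0:Mul1,r1:12,r2:1,r3:Mul2,r4:6
  c14: -  regs: r0:Mul1,r1:12,r2:1,r3:Mul2,r4:6
  c15: -  regs: r0:Mul1,r1:12,r2:1,r3:Mul2,r4:6
  c16: -  regs: r0:Mul1,r1:12,r2:1,r3:Mul2,r4:6
  c17: CDB Mul1=134456  regs: r0:134456,r1:12,r2:1,r3:Mul2,r4:6

STATUS = TAG Mul2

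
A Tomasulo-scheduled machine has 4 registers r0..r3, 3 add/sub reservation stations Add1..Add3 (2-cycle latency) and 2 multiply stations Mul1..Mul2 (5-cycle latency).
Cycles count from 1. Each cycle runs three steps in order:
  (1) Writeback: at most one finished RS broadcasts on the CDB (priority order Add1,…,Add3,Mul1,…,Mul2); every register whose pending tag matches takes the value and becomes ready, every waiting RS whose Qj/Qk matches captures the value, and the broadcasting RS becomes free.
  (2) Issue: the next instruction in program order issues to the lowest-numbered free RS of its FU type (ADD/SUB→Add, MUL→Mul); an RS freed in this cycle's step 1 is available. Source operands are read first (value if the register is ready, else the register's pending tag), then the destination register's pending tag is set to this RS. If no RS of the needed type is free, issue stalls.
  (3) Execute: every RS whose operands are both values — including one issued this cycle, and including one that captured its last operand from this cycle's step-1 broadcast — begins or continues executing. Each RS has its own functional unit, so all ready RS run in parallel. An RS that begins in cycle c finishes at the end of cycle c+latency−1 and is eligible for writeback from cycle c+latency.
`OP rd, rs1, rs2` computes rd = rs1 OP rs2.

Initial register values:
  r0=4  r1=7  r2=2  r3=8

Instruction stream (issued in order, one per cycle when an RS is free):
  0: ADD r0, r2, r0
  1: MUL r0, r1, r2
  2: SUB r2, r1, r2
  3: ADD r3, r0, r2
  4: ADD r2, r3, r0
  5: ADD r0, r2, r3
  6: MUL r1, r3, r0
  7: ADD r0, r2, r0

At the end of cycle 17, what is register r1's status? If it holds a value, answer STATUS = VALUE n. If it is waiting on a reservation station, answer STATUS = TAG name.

  c1: issue ADD r0<-Add1  regs: r0:Add1,r1:7,r2:2,r3:8
  c2: issue MUL r0<-Mul1  regs: r0:Mul1,r1:7,r2:2,r3:8
  c3: CDB Add1=6; issue SUB r2<-Add1  regs: r0:Mul1,r1:7,r2:Add1,r3:8
  c4: issue ADD r3<-Add2  regs: r0:Mul1,r1:7,r2:Add1,r3:Add2
  c5: CDB Add1=5; issue ADD r2<-Add1  regs: r0:Mul1,r1:7,r2:Add1,r3:Add2
  c6: issue ADD r0<-Add3  regs: r0:Add3,r1:7,r2:Add1,r3:Add2
  c7: CDB Mul1=14; issue MUL r1<-Mul1  regs: r0:Add3,r1:Mul1,r2:Add1,r3:Add2
  c8: stall  regs: r0:Add3,r1:Mul1,r2:Add1,r3:Add2
  c9: CDB Add2=19; issue ADD r0<-Add2  regs: r0:Add2,r1:Mul1,r2:Add1,r3:19
  c10: -  regs: r0:Add2,r1:Mul1,r2:Add1,r3:19
  c11: CDB Add1=33  regs: r0:Add2,r1:Mul1,r2:33,r3:19
  c12: -  regs: r0:Add2,r1:Mul1,r2:33,r3:19
  c13: CDB Add3=52  regs: r0:Add2,r1:Mul1,r2:33,r3:19
  c14: -  regs: r0:Add2,r1:Mul1,r2:33,r3:19
  c15: CDB Add2=85  regs: r0:85,r1:Mul1,r2:33,r3:19
  c16: -  regs: r0:85,r1:Mul1,r2:33,r3:19
  c17: -  regs: r0:85,r1:Mul1,r2:33,r3:19

STATUS = TAG Mul1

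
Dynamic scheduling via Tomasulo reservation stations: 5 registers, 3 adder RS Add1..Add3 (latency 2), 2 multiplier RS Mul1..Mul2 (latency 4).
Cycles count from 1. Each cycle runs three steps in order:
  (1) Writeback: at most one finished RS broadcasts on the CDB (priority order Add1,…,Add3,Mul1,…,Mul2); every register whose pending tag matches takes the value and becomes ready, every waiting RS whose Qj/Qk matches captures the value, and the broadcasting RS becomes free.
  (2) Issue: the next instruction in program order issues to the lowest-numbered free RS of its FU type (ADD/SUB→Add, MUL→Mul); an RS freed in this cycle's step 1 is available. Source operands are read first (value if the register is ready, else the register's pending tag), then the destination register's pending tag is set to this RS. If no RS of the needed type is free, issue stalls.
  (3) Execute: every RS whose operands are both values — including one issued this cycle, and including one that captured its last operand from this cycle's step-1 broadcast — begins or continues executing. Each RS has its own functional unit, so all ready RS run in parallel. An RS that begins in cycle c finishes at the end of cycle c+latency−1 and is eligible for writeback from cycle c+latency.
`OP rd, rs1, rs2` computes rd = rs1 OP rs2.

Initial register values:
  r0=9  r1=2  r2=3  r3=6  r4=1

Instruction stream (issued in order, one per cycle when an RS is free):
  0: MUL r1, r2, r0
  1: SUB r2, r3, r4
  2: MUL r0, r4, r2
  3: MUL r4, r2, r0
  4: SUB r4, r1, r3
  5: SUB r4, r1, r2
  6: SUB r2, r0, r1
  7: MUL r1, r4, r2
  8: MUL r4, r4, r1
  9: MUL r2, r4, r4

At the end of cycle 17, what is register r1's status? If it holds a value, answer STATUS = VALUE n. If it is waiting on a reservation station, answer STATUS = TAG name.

STATUS = VALUE -484

  c1: issue MUL r1<-Mul1  regs: r0:9,r1:Mul1,r2:3,r3:6,r4:1
  c2: issue SUB r2<-Add1  regs: r0:9,r1:Mul1,r2:Add1,r3:6,r4:1
  c3: issue MUL r0<-Mul2  regs: r0:Mul2,r1:Mul1,r2:Add1,r3:6,r4:1
  c4: CDB Add1=5; stall  regs: r0:Mul2,r1:Mul1,r2:5,r3:6,r4:1
  c5: CDB Mul1=27; issue MUL r4<-Mul1  regs: r0:Mul2,r1:27,r2:5,r3:6,r4:Mul1
  c6: issue SUB r4<-Add1  regs: r0:Mul2,r1:27,r2:5,r3:6,r4:Add1
  c7: issue SUB r4<-Add2  regs: r0:Mul2,r1:27,r2:5,r3:6,r4:Add2
  c8: CDB Add1=21; issue SUB r2<-Add1  regs: r0:Mul2,r1:27,r2:Add1,r3:6,r4:Add2
  c9: CDB Add2=22; stall  regs: r0:Mul2,r1:27,r2:Add1,r3:6,r4:22
  c10: CDB Mul2=5; issue MUL r1<-Mul2  regs: r0:5,r1:Mul2,r2:Add1,r3:6,r4:22
  c11: stall  regs: r0:5,r1:Mul2,r2:Add1,r3:6,r4:22
  c12: CDB Add1=-22; stall  regs: r0:5,r1:Mul2,r2:-22,r3:6,r4:22
  c13: stall  regs: r0:5,r1:Mul2,r2:-22,r3:6,r4:22
  c14: CDB Mul1=25; issue MUL r4<-Mul1  regs: r0:5,r1:Mul2,r2:-22,r3:6,r4:Mul1
  c15: stall  regs: r0:5,r1:Mul2,r2:-22,r3:6,r4:Mul1
  c16: CDB Mul2=-484; issue MUL r2<-Mul2  regs: r0:5,r1:-484,r2:Mul2,r3:6,r4:Mul1
  c17: -  regs: r0:5,r1:-484,r2:Mul2,r3:6,r4:Mul1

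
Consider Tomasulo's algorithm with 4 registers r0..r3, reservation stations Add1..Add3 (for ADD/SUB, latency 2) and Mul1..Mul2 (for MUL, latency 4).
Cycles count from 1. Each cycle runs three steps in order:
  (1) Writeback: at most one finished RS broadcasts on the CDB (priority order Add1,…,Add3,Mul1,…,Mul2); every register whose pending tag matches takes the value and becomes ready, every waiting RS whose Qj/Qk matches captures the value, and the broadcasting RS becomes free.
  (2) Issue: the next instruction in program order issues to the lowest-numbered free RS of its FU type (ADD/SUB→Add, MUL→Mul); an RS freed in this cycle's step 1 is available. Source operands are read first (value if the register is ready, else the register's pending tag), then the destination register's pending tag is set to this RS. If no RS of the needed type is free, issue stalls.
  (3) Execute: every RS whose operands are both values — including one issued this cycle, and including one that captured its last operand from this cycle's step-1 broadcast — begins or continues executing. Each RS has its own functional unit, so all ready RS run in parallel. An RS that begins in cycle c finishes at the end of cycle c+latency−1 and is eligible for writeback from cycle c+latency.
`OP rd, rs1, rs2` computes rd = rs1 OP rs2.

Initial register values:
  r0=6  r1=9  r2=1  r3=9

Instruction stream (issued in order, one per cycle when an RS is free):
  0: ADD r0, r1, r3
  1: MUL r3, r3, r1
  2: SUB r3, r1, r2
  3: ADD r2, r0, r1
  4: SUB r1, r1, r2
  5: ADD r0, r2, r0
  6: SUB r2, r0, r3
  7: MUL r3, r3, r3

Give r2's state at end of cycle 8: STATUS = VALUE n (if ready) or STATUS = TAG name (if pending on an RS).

STATUS = TAG Add3

cycle 1: issue ADD r0<-Add1 // r0:Add1,r1:9,r2:1,r3:9
cycle 2: issue MUL r3<-Mul1 // r0:Add1,r1:9,r2:1,r3:Mul1
cycle 3: CDB Add1=18; issue SUB r3<-Add1 // r0:18,r1:9,r2:1,r3:Add1
cycle 4: issue ADD r2<-Add2 // r0:18,r1:9,r2:Add2,r3:Add1
cycle 5: CDB Add1=8; issue SUB r1<-Add1 // r0:18,r1:Add1,r2:Add2,r3:8
cycle 6: CDB Add2=27; issue ADD r0<-Add2 // r0:Add2,r1:Add1,r2:27,r3:8
cycle 7: CDB Mul1=81; issue SUB r2<-Add3 // r0:Add2,r1:Add1,r2:Add3,r3:8
cycle 8: CDB Add1=-18; issue MUL r3<-Mul1 // r0:Add2,r1:-18,r2:Add3,r3:Mul1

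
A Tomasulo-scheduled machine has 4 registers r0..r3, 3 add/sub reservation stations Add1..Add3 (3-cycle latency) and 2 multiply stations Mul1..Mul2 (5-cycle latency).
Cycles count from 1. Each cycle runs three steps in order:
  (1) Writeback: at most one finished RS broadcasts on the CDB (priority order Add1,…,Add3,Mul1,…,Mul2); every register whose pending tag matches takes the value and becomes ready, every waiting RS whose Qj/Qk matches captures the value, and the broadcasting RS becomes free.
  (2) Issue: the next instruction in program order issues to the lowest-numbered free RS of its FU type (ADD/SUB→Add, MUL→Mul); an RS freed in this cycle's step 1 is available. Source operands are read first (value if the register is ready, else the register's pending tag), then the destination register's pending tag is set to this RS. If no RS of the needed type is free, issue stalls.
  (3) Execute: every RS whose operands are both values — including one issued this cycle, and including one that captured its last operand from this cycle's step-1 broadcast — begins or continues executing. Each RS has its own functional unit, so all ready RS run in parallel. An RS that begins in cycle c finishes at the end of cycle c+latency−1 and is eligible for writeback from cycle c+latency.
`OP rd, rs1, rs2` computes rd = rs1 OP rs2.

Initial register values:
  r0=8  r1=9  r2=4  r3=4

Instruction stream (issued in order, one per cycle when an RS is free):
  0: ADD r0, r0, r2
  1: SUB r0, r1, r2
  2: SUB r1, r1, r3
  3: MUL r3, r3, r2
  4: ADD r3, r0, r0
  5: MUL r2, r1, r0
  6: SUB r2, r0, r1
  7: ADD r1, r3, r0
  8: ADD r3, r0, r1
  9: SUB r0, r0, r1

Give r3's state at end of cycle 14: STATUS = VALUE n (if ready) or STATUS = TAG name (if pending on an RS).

STATUS = TAG Add3

cycle 1: issue ADD r0<-Add1 // r0:Add1,r1:9,r2:4,r3:4
cycle 2: issue SUB r0<-Add2 // r0:Add2,r1:9,r2:4,r3:4
cycle 3: issue SUB r1<-Add3 // r0:Add2,r1:Add3,r2:4,r3:4
cycle 4: CDB Add1=12; issue MUL r3<-Mul1 // r0:Add2,r1:Add3,r2:4,r3:Mul1
cycle 5: CDB Add2=5; issue ADD r3<-Add1 // r0:5,r1:Add3,r2:4,r3:Add1
cycle 6: CDB Add3=5; issue MUL r2<-Mul2 // r0:5,r1:5,r2:Mul2,r3:Add1
cycle 7: issue SUB r2<-Add2 // r0:5,r1:5,r2:Add2,r3:Add1
cycle 8: CDB Add1=10; issue ADD r1<-Add1 // r0:5,r1:Add1,r2:Add2,r3:10
cycle 9: CDB Mul1=16; issue ADD r3<-Add3 // r0:5,r1:Add1,r2:Add2,r3:Add3
cycle 10: CDB Add2=0; issue SUB r0<-Add2 // r0:Add2,r1:Add1,r2:0,r3:Add3
cycle 11: CDB Add1=15 // r0:Add2,r1:15,r2:0,r3:Add3
cycle 12: CDB Mul2=25 // r0:Add2,r1:15,r2:0,r3:Add3
cycle 13: - // r0:Add2,r1:15,r2:0,r3:Add3
cycle 14: CDB Add2=-10 // r0:-10,r1:15,r2:0,r3:Add3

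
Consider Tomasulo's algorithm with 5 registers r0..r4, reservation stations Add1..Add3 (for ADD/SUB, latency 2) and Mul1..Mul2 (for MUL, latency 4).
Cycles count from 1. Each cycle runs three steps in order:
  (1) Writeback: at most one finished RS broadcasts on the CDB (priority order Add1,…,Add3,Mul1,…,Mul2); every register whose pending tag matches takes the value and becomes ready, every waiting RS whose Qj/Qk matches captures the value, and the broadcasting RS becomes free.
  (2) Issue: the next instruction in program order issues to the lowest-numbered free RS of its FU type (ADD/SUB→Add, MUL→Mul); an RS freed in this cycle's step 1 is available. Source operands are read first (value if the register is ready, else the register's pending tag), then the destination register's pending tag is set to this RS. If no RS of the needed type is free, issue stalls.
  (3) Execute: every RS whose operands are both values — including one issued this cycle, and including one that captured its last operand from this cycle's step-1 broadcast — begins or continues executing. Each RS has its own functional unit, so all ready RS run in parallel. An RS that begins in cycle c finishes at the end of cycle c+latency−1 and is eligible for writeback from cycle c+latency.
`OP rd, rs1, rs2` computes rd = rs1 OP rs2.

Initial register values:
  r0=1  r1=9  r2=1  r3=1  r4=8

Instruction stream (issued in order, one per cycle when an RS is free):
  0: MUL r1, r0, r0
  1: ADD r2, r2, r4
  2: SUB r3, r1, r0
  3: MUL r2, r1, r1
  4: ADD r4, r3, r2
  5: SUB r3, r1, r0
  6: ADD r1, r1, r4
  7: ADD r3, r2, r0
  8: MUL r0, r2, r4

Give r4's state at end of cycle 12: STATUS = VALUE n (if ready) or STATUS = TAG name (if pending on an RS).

STATUS = VALUE 1

cycle 1: issue MUL r1<-Mul1 // r0:1,r1:Mul1,r2:1,r3:1,r4:8
cycle 2: issue ADD r2<-Add1 // r0:1,r1:Mul1,r2:Add1,r3:1,r4:8
cycle 3: issue SUB r3<-Add2 // r0:1,r1:Mul1,r2:Add1,r3:Add2,r4:8
cycle 4: CDB Add1=9; issue MUL r2<-Mul2 // r0:1,r1:Mul1,r2:Mul2,r3:Add2,r4:8
cycle 5: CDB Mul1=1; issue ADD r4<-Add1 // r0:1,r1:1,r2:Mul2,r3:Add2,r4:Add1
cycle 6: issue SUB r3<-Add3 // r0:1,r1:1,r2:Mul2,r3:Add3,r4:Add1
cycle 7: CDB Add2=0; issue ADD r1<-Add2 // r0:1,r1:Add2,r2:Mul2,r3:Add3,r4:Add1
cycle 8: CDB Add3=0; issue ADD r3<-Add3 // r0:1,r1:Add2,r2:Mul2,r3:Add3,r4:Add1
cycle 9: CDB Mul2=1; issue MUL r0<-Mul1 // r0:Mul1,r1:Add2,r2:1,r3:Add3,r4:Add1
cycle 10: - // r0:Mul1,r1:Add2,r2:1,r3:Add3,r4:Add1
cycle 11: CDB Add1=1 // r0:Mul1,r1:Add2,r2:1,r3:Add3,r4:1
cycle 12: CDB Add3=2 // r0:Mul1,r1:Add2,r2:1,r3:2,r4:1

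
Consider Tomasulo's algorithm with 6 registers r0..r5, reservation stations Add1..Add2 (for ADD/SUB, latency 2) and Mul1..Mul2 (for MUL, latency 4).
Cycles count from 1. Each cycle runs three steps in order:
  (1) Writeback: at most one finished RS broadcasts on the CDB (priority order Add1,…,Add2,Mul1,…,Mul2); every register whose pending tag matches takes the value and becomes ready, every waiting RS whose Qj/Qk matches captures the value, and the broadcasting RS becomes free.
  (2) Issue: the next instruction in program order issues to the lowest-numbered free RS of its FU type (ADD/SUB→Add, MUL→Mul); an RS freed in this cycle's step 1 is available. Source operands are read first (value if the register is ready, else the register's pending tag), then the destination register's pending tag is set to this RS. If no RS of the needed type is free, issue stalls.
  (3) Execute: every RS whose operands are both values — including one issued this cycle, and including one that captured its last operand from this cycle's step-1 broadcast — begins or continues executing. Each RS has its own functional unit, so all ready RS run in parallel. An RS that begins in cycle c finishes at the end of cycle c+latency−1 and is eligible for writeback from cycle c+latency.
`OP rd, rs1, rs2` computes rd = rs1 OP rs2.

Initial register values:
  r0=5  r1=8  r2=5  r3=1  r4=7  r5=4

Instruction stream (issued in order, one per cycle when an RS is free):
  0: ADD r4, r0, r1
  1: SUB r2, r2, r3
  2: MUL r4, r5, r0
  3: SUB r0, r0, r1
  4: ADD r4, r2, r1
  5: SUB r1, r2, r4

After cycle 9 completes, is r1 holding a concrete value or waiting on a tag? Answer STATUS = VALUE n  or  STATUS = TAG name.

STATUS = VALUE -8

cycle 1: issue ADD r4<-Add1 // r0:5,r1:8,r2:5,r3:1,r4:Add1,r5:4
cycle 2: issue SUB r2<-Add2 // r0:5,r1:8,r2:Add2,r3:1,r4:Add1,r5:4
cycle 3: CDB Add1=13; issue MUL r4<-Mul1 // r0:5,r1:8,r2:Add2,r3:1,r4:Mul1,r5:4
cycle 4: CDB Add2=4; issue SUB r0<-Add1 // r0:Add1,r1:8,r2:4,r3:1,r4:Mul1,r5:4
cycle 5: issue ADD r4<-Add2 // r0:Add1,r1:8,r2:4,r3:1,r4:Add2,r5:4
cycle 6: CDB Add1=-3; issue SUB r1<-Add1 // r0:-3,r1:Add1,r2:4,r3:1,r4:Add2,r5:4
cycle 7: CDB Add2=12 // r0:-3,r1:Add1,r2:4,r3:1,r4:12,r5:4
cycle 8: CDB Mul1=20 // r0:-3,r1:Add1,r2:4,r3:1,r4:12,r5:4
cycle 9: CDB Add1=-8 // r0:-3,r1:-8,r2:4,r3:1,r4:12,r5:4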